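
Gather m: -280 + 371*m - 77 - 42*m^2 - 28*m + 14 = -42*m^2 + 343*m - 343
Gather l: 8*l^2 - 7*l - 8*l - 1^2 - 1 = 8*l^2 - 15*l - 2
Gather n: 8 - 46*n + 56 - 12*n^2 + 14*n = -12*n^2 - 32*n + 64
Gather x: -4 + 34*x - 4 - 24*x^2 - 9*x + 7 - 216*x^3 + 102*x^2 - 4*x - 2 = -216*x^3 + 78*x^2 + 21*x - 3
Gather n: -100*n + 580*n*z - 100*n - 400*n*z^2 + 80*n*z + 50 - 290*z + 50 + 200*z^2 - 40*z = n*(-400*z^2 + 660*z - 200) + 200*z^2 - 330*z + 100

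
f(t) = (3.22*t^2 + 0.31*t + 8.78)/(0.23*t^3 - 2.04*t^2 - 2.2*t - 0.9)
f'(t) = (6.44*t + 0.31)/(0.23*t^3 - 2.04*t^2 - 2.2*t - 0.9) + (-0.69*t^2 + 4.08*t + 2.2)*(3.22*t^2 + 0.31*t + 8.78)/(0.23*t^3 - 2.04*t^2 - 2.2*t - 0.9)^2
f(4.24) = -2.31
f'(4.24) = -0.38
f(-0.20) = -16.28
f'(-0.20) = 42.43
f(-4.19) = -1.44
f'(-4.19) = -0.28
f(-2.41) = -2.51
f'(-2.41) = -1.31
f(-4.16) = -1.45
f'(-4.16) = -0.28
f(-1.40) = -5.98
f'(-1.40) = -8.33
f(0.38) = -4.64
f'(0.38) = 7.03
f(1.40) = -2.11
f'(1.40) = 0.62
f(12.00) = 6.23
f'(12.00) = -2.92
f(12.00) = 6.23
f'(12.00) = -2.92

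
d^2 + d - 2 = (d - 1)*(d + 2)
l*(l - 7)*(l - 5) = l^3 - 12*l^2 + 35*l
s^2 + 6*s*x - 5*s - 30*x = (s - 5)*(s + 6*x)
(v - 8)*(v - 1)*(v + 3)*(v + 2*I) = v^4 - 6*v^3 + 2*I*v^3 - 19*v^2 - 12*I*v^2 + 24*v - 38*I*v + 48*I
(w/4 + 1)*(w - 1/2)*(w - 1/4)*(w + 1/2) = w^4/4 + 15*w^3/16 - 5*w^2/16 - 15*w/64 + 1/16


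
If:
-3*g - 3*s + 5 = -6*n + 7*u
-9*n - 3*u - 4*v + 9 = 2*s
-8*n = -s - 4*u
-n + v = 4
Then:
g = 11*v/3 - 32/3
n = v - 4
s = 276/5 - 76*v/5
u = 29*v/5 - 109/5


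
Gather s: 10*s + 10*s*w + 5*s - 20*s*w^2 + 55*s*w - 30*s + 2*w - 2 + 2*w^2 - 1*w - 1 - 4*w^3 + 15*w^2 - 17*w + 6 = s*(-20*w^2 + 65*w - 15) - 4*w^3 + 17*w^2 - 16*w + 3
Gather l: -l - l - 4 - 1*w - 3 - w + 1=-2*l - 2*w - 6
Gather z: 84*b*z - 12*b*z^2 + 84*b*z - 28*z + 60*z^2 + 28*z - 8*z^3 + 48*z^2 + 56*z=-8*z^3 + z^2*(108 - 12*b) + z*(168*b + 56)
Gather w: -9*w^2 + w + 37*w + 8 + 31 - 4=-9*w^2 + 38*w + 35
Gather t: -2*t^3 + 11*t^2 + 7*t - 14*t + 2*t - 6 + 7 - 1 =-2*t^3 + 11*t^2 - 5*t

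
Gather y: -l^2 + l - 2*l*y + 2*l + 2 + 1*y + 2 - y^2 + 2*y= -l^2 + 3*l - y^2 + y*(3 - 2*l) + 4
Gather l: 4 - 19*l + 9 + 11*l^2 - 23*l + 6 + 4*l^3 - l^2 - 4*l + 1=4*l^3 + 10*l^2 - 46*l + 20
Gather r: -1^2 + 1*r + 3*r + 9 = 4*r + 8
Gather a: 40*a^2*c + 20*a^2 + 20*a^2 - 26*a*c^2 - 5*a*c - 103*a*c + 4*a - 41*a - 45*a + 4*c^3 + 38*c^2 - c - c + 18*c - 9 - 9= a^2*(40*c + 40) + a*(-26*c^2 - 108*c - 82) + 4*c^3 + 38*c^2 + 16*c - 18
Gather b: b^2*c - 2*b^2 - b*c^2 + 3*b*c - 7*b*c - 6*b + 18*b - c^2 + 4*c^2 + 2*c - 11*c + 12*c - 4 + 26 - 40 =b^2*(c - 2) + b*(-c^2 - 4*c + 12) + 3*c^2 + 3*c - 18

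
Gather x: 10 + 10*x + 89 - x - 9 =9*x + 90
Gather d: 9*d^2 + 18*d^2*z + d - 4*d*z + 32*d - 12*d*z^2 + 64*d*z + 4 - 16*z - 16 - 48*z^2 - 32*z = d^2*(18*z + 9) + d*(-12*z^2 + 60*z + 33) - 48*z^2 - 48*z - 12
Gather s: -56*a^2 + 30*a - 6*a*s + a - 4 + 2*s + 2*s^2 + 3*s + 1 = -56*a^2 + 31*a + 2*s^2 + s*(5 - 6*a) - 3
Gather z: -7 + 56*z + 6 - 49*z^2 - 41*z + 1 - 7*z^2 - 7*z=-56*z^2 + 8*z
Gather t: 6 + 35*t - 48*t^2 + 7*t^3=7*t^3 - 48*t^2 + 35*t + 6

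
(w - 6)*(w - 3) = w^2 - 9*w + 18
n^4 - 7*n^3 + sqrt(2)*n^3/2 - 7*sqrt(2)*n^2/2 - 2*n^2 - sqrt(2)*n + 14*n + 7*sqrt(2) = (n - 7)*(n - sqrt(2))*(n + sqrt(2)/2)*(n + sqrt(2))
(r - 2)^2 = r^2 - 4*r + 4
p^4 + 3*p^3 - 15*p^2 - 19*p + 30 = (p - 3)*(p - 1)*(p + 2)*(p + 5)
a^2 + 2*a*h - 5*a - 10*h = (a - 5)*(a + 2*h)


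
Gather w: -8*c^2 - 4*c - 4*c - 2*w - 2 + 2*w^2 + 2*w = -8*c^2 - 8*c + 2*w^2 - 2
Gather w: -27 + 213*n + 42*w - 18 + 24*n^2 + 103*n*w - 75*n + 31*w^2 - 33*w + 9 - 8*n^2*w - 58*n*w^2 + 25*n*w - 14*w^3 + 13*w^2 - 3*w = 24*n^2 + 138*n - 14*w^3 + w^2*(44 - 58*n) + w*(-8*n^2 + 128*n + 6) - 36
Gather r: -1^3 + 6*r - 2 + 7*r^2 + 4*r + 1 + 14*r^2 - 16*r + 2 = 21*r^2 - 6*r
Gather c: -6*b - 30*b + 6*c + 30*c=-36*b + 36*c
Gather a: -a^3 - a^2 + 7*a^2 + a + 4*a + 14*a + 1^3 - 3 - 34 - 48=-a^3 + 6*a^2 + 19*a - 84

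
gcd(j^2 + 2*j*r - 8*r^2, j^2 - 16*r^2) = j + 4*r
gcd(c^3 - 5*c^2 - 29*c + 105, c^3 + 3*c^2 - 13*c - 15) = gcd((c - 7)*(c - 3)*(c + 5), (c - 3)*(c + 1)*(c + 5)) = c^2 + 2*c - 15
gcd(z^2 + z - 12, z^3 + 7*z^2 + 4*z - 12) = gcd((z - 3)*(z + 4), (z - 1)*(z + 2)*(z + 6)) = 1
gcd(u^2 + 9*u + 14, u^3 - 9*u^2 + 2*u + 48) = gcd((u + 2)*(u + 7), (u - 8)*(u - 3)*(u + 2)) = u + 2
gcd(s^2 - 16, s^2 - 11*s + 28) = s - 4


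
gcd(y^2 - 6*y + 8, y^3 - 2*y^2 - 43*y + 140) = y - 4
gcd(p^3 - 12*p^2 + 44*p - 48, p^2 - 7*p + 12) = p - 4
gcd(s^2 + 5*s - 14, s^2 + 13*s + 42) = s + 7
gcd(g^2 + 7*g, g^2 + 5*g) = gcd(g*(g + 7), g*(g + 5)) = g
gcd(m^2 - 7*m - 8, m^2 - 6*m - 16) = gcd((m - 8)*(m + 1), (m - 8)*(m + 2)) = m - 8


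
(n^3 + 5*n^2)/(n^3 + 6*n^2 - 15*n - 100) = n^2/(n^2 + n - 20)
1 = 1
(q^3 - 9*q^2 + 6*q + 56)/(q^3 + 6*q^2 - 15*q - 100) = (q^2 - 5*q - 14)/(q^2 + 10*q + 25)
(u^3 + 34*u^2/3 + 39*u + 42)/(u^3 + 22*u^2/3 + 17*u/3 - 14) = (u + 3)/(u - 1)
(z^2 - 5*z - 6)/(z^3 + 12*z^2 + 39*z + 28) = (z - 6)/(z^2 + 11*z + 28)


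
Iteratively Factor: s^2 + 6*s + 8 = (s + 2)*(s + 4)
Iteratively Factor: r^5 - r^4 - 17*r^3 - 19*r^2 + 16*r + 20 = (r - 1)*(r^4 - 17*r^2 - 36*r - 20) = (r - 1)*(r + 1)*(r^3 - r^2 - 16*r - 20) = (r - 1)*(r + 1)*(r + 2)*(r^2 - 3*r - 10) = (r - 5)*(r - 1)*(r + 1)*(r + 2)*(r + 2)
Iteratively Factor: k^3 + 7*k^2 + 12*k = (k + 3)*(k^2 + 4*k) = k*(k + 3)*(k + 4)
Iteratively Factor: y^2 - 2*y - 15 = (y - 5)*(y + 3)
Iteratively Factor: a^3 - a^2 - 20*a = (a + 4)*(a^2 - 5*a) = (a - 5)*(a + 4)*(a)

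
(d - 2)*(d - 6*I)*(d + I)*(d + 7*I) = d^4 - 2*d^3 + 2*I*d^3 + 41*d^2 - 4*I*d^2 - 82*d + 42*I*d - 84*I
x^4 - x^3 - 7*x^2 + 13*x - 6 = (x - 2)*(x - 1)^2*(x + 3)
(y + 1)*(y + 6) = y^2 + 7*y + 6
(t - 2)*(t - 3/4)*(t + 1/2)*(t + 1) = t^4 - 5*t^3/4 - 17*t^2/8 + 7*t/8 + 3/4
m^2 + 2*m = m*(m + 2)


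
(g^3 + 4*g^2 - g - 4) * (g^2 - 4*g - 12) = g^5 - 29*g^3 - 48*g^2 + 28*g + 48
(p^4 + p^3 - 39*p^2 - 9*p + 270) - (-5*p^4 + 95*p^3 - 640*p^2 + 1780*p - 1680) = 6*p^4 - 94*p^3 + 601*p^2 - 1789*p + 1950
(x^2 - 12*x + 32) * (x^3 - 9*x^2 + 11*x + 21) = x^5 - 21*x^4 + 151*x^3 - 399*x^2 + 100*x + 672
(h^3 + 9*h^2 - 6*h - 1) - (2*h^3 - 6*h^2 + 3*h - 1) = -h^3 + 15*h^2 - 9*h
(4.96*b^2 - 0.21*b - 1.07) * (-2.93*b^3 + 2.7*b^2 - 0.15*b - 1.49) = -14.5328*b^5 + 14.0073*b^4 + 1.8241*b^3 - 10.2479*b^2 + 0.4734*b + 1.5943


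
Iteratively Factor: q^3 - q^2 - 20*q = (q - 5)*(q^2 + 4*q) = (q - 5)*(q + 4)*(q)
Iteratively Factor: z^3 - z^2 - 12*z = (z)*(z^2 - z - 12) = z*(z + 3)*(z - 4)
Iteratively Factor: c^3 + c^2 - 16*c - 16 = (c - 4)*(c^2 + 5*c + 4) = (c - 4)*(c + 4)*(c + 1)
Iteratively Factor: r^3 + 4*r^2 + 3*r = (r + 1)*(r^2 + 3*r) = (r + 1)*(r + 3)*(r)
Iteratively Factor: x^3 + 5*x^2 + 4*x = (x + 4)*(x^2 + x) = (x + 1)*(x + 4)*(x)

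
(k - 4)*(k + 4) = k^2 - 16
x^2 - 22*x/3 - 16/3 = (x - 8)*(x + 2/3)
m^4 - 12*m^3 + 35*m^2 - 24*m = m*(m - 8)*(m - 3)*(m - 1)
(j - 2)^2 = j^2 - 4*j + 4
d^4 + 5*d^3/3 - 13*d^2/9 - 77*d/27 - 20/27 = (d - 4/3)*(d + 1/3)*(d + 1)*(d + 5/3)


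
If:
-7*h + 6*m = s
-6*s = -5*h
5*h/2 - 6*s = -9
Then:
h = 18/5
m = 47/10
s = 3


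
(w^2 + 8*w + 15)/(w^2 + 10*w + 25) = (w + 3)/(w + 5)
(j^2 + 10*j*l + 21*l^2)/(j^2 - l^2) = (j^2 + 10*j*l + 21*l^2)/(j^2 - l^2)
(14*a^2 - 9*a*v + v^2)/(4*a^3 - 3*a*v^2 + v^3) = (-7*a + v)/(-2*a^2 - a*v + v^2)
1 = 1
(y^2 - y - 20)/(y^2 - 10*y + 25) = (y + 4)/(y - 5)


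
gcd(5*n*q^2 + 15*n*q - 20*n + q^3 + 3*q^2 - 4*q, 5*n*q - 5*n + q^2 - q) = 5*n*q - 5*n + q^2 - q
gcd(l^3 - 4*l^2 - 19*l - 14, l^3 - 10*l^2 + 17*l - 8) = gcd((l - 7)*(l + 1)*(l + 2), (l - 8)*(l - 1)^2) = 1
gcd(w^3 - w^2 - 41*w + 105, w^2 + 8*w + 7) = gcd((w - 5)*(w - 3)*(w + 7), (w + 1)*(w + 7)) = w + 7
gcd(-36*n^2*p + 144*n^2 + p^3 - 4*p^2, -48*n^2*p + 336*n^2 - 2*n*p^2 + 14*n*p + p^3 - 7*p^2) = 6*n + p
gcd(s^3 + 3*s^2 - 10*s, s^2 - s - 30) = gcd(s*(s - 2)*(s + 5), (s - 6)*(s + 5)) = s + 5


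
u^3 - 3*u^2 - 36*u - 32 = (u - 8)*(u + 1)*(u + 4)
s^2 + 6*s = s*(s + 6)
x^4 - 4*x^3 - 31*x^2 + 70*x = x*(x - 7)*(x - 2)*(x + 5)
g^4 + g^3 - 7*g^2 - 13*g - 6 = (g - 3)*(g + 1)^2*(g + 2)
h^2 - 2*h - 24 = (h - 6)*(h + 4)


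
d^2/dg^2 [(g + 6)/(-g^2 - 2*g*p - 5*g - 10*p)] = 2*(-(g + 6)*(2*g + 2*p + 5)^2 + (3*g + 2*p + 11)*(g^2 + 2*g*p + 5*g + 10*p))/(g^2 + 2*g*p + 5*g + 10*p)^3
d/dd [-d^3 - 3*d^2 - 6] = 3*d*(-d - 2)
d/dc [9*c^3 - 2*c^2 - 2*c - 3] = 27*c^2 - 4*c - 2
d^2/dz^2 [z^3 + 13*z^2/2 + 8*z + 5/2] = 6*z + 13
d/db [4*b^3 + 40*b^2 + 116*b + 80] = 12*b^2 + 80*b + 116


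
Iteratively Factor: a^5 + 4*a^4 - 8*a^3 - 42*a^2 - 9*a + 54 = (a + 2)*(a^4 + 2*a^3 - 12*a^2 - 18*a + 27) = (a - 1)*(a + 2)*(a^3 + 3*a^2 - 9*a - 27) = (a - 1)*(a + 2)*(a + 3)*(a^2 - 9) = (a - 3)*(a - 1)*(a + 2)*(a + 3)*(a + 3)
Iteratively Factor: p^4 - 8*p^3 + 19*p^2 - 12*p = (p)*(p^3 - 8*p^2 + 19*p - 12) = p*(p - 4)*(p^2 - 4*p + 3) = p*(p - 4)*(p - 3)*(p - 1)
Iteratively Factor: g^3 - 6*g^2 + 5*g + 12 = (g - 4)*(g^2 - 2*g - 3) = (g - 4)*(g + 1)*(g - 3)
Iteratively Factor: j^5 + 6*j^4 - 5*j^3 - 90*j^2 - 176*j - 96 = (j - 4)*(j^4 + 10*j^3 + 35*j^2 + 50*j + 24) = (j - 4)*(j + 1)*(j^3 + 9*j^2 + 26*j + 24) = (j - 4)*(j + 1)*(j + 2)*(j^2 + 7*j + 12) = (j - 4)*(j + 1)*(j + 2)*(j + 4)*(j + 3)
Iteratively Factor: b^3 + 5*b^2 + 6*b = (b + 2)*(b^2 + 3*b) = (b + 2)*(b + 3)*(b)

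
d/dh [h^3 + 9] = 3*h^2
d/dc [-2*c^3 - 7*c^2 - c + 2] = -6*c^2 - 14*c - 1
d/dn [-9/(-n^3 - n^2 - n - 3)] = 9*(-3*n^2 - 2*n - 1)/(n^3 + n^2 + n + 3)^2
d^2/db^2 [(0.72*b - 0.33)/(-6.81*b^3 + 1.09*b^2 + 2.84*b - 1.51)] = (-200.344752*b^5 + 215.716284*b^4 - 68.753952*b^3 + 52.90443*b^2 - 21.341538*b + 0.234294)/(315.821241*b^9 - 151.649847*b^8 - 370.851489*b^7 + 335.27492*b^6 + 87.406122*b^5 - 196.216443*b^4 + 51.722275*b^3 + 29.081241*b^2 - 19.426452*b + 3.442951)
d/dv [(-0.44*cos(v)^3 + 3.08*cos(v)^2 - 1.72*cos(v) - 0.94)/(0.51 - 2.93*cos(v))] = (-2.5784*cos(v)^3 + 9.6976*cos(v)^2 - 3.1416*cos(v) + 3.6314)*sin(v)/(8.5849*cos(v)^2 - 2.9886*cos(v) + 0.2601)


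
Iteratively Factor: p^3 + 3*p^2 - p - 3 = (p + 3)*(p^2 - 1) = (p - 1)*(p + 3)*(p + 1)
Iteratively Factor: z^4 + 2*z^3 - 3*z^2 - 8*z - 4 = (z + 1)*(z^3 + z^2 - 4*z - 4) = (z - 2)*(z + 1)*(z^2 + 3*z + 2) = (z - 2)*(z + 1)*(z + 2)*(z + 1)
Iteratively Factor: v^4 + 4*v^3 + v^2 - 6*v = (v)*(v^3 + 4*v^2 + v - 6) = v*(v + 3)*(v^2 + v - 2) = v*(v + 2)*(v + 3)*(v - 1)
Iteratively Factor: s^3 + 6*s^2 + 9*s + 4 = (s + 4)*(s^2 + 2*s + 1) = (s + 1)*(s + 4)*(s + 1)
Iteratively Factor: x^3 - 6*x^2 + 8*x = (x - 2)*(x^2 - 4*x) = (x - 4)*(x - 2)*(x)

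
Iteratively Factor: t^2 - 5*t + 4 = (t - 4)*(t - 1)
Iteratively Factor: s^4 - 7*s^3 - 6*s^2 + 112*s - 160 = (s + 4)*(s^3 - 11*s^2 + 38*s - 40) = (s - 4)*(s + 4)*(s^2 - 7*s + 10) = (s - 4)*(s - 2)*(s + 4)*(s - 5)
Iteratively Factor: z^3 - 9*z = (z)*(z^2 - 9) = z*(z - 3)*(z + 3)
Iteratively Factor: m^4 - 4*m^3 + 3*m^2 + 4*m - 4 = (m - 1)*(m^3 - 3*m^2 + 4) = (m - 2)*(m - 1)*(m^2 - m - 2) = (m - 2)*(m - 1)*(m + 1)*(m - 2)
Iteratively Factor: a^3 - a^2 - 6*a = (a - 3)*(a^2 + 2*a) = (a - 3)*(a + 2)*(a)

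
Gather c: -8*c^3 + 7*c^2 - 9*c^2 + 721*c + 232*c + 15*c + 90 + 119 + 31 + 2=-8*c^3 - 2*c^2 + 968*c + 242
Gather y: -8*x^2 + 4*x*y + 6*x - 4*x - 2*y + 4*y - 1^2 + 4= -8*x^2 + 2*x + y*(4*x + 2) + 3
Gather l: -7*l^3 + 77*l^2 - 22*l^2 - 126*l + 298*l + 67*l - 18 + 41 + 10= -7*l^3 + 55*l^2 + 239*l + 33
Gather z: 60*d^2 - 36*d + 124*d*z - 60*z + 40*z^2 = 60*d^2 - 36*d + 40*z^2 + z*(124*d - 60)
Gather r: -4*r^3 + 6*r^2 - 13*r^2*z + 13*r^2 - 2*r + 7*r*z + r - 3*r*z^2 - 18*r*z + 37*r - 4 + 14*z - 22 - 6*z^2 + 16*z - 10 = -4*r^3 + r^2*(19 - 13*z) + r*(-3*z^2 - 11*z + 36) - 6*z^2 + 30*z - 36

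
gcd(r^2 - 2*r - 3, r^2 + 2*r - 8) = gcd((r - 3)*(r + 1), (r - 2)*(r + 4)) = 1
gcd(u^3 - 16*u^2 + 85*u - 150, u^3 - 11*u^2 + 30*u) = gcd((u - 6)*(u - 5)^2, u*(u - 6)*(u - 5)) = u^2 - 11*u + 30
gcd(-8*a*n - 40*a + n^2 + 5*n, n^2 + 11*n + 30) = n + 5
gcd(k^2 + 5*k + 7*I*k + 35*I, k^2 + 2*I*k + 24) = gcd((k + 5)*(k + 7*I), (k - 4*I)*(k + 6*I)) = 1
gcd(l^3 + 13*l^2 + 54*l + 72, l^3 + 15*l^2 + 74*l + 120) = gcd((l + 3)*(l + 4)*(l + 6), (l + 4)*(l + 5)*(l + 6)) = l^2 + 10*l + 24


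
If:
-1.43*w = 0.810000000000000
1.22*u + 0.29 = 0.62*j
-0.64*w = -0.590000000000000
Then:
No Solution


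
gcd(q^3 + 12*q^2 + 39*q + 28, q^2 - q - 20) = q + 4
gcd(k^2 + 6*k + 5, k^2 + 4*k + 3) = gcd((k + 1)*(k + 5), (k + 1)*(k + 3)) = k + 1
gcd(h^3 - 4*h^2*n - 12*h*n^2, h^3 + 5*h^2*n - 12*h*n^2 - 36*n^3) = h + 2*n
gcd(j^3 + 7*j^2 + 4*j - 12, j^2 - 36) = j + 6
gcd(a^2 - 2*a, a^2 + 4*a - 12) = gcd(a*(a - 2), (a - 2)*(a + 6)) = a - 2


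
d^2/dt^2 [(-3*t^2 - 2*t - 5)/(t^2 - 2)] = 2*(-2*t^3 - 33*t^2 - 12*t - 22)/(t^6 - 6*t^4 + 12*t^2 - 8)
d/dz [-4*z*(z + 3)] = -8*z - 12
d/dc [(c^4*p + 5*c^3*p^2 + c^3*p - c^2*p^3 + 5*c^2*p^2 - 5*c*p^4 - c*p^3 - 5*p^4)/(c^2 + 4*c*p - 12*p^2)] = p*(2*c^5 + 17*c^4*p + c^4 - 8*c^3*p^2 + 8*c^3*p - 179*c^2*p^3 - 15*c^2*p^2 + 24*c*p^4 - 110*c*p^3 + 60*p^5 + 32*p^4)/(c^4 + 8*c^3*p - 8*c^2*p^2 - 96*c*p^3 + 144*p^4)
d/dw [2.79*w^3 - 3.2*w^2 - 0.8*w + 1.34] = 8.37*w^2 - 6.4*w - 0.8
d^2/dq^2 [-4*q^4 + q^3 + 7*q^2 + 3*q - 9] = -48*q^2 + 6*q + 14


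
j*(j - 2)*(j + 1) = j^3 - j^2 - 2*j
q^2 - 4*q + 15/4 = (q - 5/2)*(q - 3/2)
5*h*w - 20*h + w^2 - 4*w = (5*h + w)*(w - 4)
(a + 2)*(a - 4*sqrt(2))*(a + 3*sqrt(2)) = a^3 - sqrt(2)*a^2 + 2*a^2 - 24*a - 2*sqrt(2)*a - 48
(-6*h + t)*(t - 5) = -6*h*t + 30*h + t^2 - 5*t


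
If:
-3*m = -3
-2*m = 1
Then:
No Solution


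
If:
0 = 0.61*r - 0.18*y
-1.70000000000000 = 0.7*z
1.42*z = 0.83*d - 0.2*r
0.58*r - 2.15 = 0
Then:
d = -3.26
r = 3.71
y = 12.56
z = -2.43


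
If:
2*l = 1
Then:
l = 1/2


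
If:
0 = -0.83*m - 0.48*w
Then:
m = -0.578313253012048*w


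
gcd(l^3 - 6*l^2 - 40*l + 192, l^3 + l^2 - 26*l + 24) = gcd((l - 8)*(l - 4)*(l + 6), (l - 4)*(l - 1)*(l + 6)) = l^2 + 2*l - 24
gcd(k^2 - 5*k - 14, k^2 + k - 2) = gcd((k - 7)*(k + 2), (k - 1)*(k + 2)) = k + 2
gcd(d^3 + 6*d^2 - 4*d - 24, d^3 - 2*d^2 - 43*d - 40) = 1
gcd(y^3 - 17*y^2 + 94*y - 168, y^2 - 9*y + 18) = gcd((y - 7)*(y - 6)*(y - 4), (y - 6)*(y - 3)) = y - 6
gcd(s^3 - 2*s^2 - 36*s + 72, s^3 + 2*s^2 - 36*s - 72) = s^2 - 36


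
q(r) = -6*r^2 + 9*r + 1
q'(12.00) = -135.00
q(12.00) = -755.00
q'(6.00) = -63.00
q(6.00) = -161.00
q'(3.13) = -28.56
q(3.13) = -29.61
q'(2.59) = -22.08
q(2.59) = -15.94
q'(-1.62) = 28.44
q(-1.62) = -29.33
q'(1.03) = -3.36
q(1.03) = 3.90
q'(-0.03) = 9.36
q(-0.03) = 0.72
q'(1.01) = -3.12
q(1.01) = 3.97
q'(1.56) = -9.72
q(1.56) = 0.44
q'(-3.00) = 45.00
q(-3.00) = -80.00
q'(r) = 9 - 12*r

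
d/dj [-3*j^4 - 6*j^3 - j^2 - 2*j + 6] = -12*j^3 - 18*j^2 - 2*j - 2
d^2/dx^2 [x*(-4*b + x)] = 2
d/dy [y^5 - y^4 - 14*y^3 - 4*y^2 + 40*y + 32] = 5*y^4 - 4*y^3 - 42*y^2 - 8*y + 40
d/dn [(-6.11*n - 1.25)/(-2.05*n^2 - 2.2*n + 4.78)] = (12.5255*n^2 + 13.442*n - (4.1*n + 2.2)*(6.11*n + 1.25) - 29.2058)/(2.05*n^2 + 2.2*n - 4.78)^2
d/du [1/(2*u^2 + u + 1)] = (-4*u - 1)/(2*u^2 + u + 1)^2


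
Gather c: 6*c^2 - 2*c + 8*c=6*c^2 + 6*c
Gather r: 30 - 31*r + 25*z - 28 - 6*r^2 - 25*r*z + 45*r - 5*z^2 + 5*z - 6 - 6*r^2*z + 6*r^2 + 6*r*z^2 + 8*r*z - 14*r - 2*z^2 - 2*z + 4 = -6*r^2*z + r*(6*z^2 - 17*z) - 7*z^2 + 28*z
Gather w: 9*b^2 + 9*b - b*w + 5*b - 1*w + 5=9*b^2 + 14*b + w*(-b - 1) + 5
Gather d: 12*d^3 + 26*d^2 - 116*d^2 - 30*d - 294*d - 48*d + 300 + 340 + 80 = 12*d^3 - 90*d^2 - 372*d + 720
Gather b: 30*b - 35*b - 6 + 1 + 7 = 2 - 5*b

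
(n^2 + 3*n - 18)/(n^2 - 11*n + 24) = (n + 6)/(n - 8)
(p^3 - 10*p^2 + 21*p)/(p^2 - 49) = p*(p - 3)/(p + 7)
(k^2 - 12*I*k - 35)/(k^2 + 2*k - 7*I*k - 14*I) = (k - 5*I)/(k + 2)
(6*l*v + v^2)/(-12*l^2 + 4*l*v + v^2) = v/(-2*l + v)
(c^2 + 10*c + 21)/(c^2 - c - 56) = (c + 3)/(c - 8)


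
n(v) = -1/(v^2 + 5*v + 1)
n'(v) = -(-2*v - 5)/(v^2 + 5*v + 1)^2 = (2*v + 5)/(v^2 + 5*v + 1)^2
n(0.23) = -0.45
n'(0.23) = 1.13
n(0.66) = -0.21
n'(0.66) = 0.28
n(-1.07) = 0.31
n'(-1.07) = 0.28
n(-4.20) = 0.42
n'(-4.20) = -0.61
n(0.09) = -0.69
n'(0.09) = 2.44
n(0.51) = -0.26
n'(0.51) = 0.41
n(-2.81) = 0.19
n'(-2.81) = -0.02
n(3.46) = -0.03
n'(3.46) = 0.01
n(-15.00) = -0.00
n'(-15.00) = 0.00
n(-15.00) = -0.00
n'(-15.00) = 0.00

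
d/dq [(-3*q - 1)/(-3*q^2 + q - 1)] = (9*q^2 - 3*q - (3*q + 1)*(6*q - 1) + 3)/(3*q^2 - q + 1)^2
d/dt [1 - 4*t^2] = -8*t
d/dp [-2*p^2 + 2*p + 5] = 2 - 4*p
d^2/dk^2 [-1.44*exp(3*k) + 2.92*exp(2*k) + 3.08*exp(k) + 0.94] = (-12.96*exp(2*k) + 11.68*exp(k) + 3.08)*exp(k)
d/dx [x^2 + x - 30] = 2*x + 1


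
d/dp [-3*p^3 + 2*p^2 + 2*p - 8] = -9*p^2 + 4*p + 2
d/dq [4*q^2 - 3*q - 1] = 8*q - 3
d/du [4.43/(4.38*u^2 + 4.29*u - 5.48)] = (-38.8068*u - 19.0047)/(4.38*u^2 + 4.29*u - 5.48)^2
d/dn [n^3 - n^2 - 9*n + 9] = 3*n^2 - 2*n - 9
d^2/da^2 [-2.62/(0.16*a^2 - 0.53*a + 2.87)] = (0.134144*a^2 - 0.444352*a - 2.62*(0.32*a - 0.53)*(0.64*a - 1.06) + 2.406208)/(0.16*a^2 - 0.53*a + 2.87)^3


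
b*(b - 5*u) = b^2 - 5*b*u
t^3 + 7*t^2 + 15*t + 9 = (t + 1)*(t + 3)^2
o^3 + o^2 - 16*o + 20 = (o - 2)^2*(o + 5)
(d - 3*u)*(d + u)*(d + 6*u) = d^3 + 4*d^2*u - 15*d*u^2 - 18*u^3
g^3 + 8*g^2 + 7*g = g*(g + 1)*(g + 7)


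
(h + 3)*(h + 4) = h^2 + 7*h + 12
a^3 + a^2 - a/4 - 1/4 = (a - 1/2)*(a + 1/2)*(a + 1)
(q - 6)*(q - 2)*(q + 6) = q^3 - 2*q^2 - 36*q + 72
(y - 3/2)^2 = y^2 - 3*y + 9/4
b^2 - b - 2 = (b - 2)*(b + 1)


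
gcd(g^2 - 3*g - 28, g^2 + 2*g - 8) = g + 4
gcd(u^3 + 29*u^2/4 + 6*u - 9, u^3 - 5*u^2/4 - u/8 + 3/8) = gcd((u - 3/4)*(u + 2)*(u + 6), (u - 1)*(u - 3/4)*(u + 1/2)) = u - 3/4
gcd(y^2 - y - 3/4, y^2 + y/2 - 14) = 1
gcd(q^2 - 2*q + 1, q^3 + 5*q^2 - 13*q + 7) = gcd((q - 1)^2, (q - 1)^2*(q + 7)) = q^2 - 2*q + 1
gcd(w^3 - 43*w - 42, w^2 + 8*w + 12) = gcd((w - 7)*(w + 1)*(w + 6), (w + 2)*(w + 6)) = w + 6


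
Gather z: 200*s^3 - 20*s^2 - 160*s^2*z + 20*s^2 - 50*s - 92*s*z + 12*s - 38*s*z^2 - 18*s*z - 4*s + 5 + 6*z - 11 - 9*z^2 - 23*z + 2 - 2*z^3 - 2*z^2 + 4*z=200*s^3 - 42*s - 2*z^3 + z^2*(-38*s - 11) + z*(-160*s^2 - 110*s - 13) - 4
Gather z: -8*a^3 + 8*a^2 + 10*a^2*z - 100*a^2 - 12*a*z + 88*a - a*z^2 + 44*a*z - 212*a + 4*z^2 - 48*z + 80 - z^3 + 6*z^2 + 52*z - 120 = -8*a^3 - 92*a^2 - 124*a - z^3 + z^2*(10 - a) + z*(10*a^2 + 32*a + 4) - 40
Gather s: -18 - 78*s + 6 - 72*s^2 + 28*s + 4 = -72*s^2 - 50*s - 8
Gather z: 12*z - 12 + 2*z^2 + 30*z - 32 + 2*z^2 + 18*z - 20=4*z^2 + 60*z - 64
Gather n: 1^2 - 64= -63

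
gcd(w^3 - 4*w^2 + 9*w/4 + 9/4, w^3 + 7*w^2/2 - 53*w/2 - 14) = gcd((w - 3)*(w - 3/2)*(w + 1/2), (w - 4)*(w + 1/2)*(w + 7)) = w + 1/2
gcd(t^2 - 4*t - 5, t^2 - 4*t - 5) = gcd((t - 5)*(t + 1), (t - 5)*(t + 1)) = t^2 - 4*t - 5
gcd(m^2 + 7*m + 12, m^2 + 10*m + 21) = m + 3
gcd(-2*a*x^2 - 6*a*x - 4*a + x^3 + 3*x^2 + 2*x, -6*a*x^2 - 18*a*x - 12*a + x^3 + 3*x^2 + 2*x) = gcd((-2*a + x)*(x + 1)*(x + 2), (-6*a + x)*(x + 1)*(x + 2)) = x^2 + 3*x + 2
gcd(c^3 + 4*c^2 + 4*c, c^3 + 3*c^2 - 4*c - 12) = c + 2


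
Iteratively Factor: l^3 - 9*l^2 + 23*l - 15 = (l - 5)*(l^2 - 4*l + 3) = (l - 5)*(l - 1)*(l - 3)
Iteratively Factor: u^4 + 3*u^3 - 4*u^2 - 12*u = (u + 3)*(u^3 - 4*u) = u*(u + 3)*(u^2 - 4) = u*(u + 2)*(u + 3)*(u - 2)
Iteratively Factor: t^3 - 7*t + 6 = (t - 1)*(t^2 + t - 6) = (t - 1)*(t + 3)*(t - 2)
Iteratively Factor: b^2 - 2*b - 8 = (b + 2)*(b - 4)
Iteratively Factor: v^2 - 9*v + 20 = (v - 4)*(v - 5)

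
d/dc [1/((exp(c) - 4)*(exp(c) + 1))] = (3 - 2*exp(c))*exp(c)/(exp(4*c) - 6*exp(3*c) + exp(2*c) + 24*exp(c) + 16)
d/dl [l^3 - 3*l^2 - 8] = 3*l*(l - 2)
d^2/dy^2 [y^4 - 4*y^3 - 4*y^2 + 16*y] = 12*y^2 - 24*y - 8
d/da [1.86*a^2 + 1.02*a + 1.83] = 3.72*a + 1.02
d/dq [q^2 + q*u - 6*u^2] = 2*q + u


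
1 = 1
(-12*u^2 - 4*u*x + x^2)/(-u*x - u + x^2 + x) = (12*u^2 + 4*u*x - x^2)/(u*x + u - x^2 - x)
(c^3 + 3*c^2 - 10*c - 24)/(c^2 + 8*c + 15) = (c^3 + 3*c^2 - 10*c - 24)/(c^2 + 8*c + 15)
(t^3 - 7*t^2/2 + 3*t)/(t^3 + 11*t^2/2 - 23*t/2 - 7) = t*(2*t - 3)/(2*t^2 + 15*t + 7)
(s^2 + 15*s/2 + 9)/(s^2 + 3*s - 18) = (s + 3/2)/(s - 3)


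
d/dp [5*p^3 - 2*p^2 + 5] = p*(15*p - 4)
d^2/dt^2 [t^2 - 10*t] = 2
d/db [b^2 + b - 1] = 2*b + 1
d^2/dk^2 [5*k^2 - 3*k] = 10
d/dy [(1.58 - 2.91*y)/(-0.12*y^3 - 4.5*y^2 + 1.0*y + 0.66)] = (-0.6984*y^3 - 12.5262*y^2 + 14.22*y - 3.5006)/(0.0144*y^6 + 1.08*y^5 + 20.01*y^4 - 9.1584*y^3 - 4.94*y^2 + 1.32*y + 0.4356)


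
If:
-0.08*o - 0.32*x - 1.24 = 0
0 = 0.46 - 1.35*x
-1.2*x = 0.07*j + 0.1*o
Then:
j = 18.25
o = -16.86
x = 0.34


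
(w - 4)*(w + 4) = w^2 - 16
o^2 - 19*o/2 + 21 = (o - 6)*(o - 7/2)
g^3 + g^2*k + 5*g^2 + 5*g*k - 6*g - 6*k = (g - 1)*(g + 6)*(g + k)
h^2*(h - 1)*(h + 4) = h^4 + 3*h^3 - 4*h^2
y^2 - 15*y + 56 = (y - 8)*(y - 7)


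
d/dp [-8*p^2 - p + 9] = -16*p - 1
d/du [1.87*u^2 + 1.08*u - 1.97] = 3.74*u + 1.08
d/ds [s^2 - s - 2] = 2*s - 1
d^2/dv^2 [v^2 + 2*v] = 2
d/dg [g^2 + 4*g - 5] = 2*g + 4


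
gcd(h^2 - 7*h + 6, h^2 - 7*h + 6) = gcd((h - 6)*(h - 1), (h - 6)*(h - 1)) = h^2 - 7*h + 6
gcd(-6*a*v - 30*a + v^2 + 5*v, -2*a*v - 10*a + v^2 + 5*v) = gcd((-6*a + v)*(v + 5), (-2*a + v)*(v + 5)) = v + 5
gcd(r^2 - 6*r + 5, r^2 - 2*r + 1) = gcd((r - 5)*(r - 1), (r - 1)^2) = r - 1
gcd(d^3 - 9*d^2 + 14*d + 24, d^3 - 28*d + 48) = d - 4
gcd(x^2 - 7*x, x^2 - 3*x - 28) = x - 7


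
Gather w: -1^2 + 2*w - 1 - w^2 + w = -w^2 + 3*w - 2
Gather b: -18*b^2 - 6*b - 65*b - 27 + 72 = -18*b^2 - 71*b + 45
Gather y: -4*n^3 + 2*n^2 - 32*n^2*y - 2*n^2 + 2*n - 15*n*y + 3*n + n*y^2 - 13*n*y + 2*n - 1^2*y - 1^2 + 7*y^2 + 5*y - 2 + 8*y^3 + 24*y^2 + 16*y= -4*n^3 + 7*n + 8*y^3 + y^2*(n + 31) + y*(-32*n^2 - 28*n + 20) - 3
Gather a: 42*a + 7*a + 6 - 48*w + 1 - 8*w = 49*a - 56*w + 7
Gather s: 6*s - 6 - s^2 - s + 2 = -s^2 + 5*s - 4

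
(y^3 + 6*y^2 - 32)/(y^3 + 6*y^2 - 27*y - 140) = (y^2 + 2*y - 8)/(y^2 + 2*y - 35)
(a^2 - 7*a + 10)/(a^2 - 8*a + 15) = (a - 2)/(a - 3)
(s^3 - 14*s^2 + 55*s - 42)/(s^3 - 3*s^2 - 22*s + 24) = (s - 7)/(s + 4)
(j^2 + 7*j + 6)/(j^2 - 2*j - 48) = (j + 1)/(j - 8)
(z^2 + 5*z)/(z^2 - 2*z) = (z + 5)/(z - 2)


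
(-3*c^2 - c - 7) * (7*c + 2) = -21*c^3 - 13*c^2 - 51*c - 14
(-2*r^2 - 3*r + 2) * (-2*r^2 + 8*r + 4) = 4*r^4 - 10*r^3 - 36*r^2 + 4*r + 8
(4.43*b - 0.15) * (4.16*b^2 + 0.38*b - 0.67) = 18.4288*b^3 + 1.0594*b^2 - 3.0251*b + 0.1005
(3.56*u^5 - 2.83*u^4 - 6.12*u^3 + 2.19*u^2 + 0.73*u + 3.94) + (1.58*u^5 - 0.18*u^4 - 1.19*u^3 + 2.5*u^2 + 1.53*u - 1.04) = 5.14*u^5 - 3.01*u^4 - 7.31*u^3 + 4.69*u^2 + 2.26*u + 2.9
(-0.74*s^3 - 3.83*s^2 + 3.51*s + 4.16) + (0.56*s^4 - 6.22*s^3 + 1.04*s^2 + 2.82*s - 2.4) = 0.56*s^4 - 6.96*s^3 - 2.79*s^2 + 6.33*s + 1.76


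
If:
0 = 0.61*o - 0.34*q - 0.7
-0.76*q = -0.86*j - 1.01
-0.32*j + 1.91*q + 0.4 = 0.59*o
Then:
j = -1.24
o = 1.11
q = -0.08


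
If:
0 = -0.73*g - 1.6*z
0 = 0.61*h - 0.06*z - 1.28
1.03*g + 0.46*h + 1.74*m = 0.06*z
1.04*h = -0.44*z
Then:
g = 8.82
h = 1.70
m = -5.81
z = -4.02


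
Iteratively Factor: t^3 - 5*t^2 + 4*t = (t - 4)*(t^2 - t) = (t - 4)*(t - 1)*(t)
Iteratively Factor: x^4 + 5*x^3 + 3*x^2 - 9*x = (x)*(x^3 + 5*x^2 + 3*x - 9) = x*(x + 3)*(x^2 + 2*x - 3) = x*(x + 3)^2*(x - 1)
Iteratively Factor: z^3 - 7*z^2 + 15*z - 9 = (z - 3)*(z^2 - 4*z + 3) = (z - 3)*(z - 1)*(z - 3)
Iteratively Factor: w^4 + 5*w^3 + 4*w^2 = (w)*(w^3 + 5*w^2 + 4*w) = w*(w + 1)*(w^2 + 4*w) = w*(w + 1)*(w + 4)*(w)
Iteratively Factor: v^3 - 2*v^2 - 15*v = (v + 3)*(v^2 - 5*v) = v*(v + 3)*(v - 5)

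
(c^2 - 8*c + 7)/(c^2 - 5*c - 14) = (c - 1)/(c + 2)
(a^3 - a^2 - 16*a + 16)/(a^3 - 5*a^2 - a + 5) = (a^2 - 16)/(a^2 - 4*a - 5)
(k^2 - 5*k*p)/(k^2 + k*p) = (k - 5*p)/(k + p)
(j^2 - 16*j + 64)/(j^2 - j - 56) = (j - 8)/(j + 7)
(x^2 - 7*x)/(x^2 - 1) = x*(x - 7)/(x^2 - 1)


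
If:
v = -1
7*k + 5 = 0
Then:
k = -5/7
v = -1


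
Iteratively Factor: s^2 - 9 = (s - 3)*(s + 3)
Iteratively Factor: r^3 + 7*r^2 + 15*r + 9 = (r + 3)*(r^2 + 4*r + 3) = (r + 3)^2*(r + 1)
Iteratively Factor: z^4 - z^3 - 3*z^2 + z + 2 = (z - 2)*(z^3 + z^2 - z - 1) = (z - 2)*(z + 1)*(z^2 - 1) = (z - 2)*(z + 1)^2*(z - 1)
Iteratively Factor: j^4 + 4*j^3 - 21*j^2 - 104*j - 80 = (j + 4)*(j^3 - 21*j - 20) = (j + 4)^2*(j^2 - 4*j - 5) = (j - 5)*(j + 4)^2*(j + 1)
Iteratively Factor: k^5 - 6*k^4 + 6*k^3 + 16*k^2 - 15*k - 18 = (k + 1)*(k^4 - 7*k^3 + 13*k^2 + 3*k - 18) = (k - 2)*(k + 1)*(k^3 - 5*k^2 + 3*k + 9) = (k - 2)*(k + 1)^2*(k^2 - 6*k + 9) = (k - 3)*(k - 2)*(k + 1)^2*(k - 3)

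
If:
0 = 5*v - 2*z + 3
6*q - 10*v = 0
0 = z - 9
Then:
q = 5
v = 3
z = 9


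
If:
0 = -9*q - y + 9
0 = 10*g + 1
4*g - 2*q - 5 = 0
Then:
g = -1/10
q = -27/10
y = 333/10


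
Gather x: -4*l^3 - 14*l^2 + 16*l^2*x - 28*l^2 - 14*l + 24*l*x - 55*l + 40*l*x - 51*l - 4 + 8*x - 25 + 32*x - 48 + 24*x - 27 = -4*l^3 - 42*l^2 - 120*l + x*(16*l^2 + 64*l + 64) - 104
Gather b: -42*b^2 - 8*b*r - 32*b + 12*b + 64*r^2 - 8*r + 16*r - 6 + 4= -42*b^2 + b*(-8*r - 20) + 64*r^2 + 8*r - 2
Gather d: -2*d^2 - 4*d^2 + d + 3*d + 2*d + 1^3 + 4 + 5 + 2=-6*d^2 + 6*d + 12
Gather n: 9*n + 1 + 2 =9*n + 3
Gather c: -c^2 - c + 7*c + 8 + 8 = -c^2 + 6*c + 16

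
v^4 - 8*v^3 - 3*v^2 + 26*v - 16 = (v - 8)*(v - 1)^2*(v + 2)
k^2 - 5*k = k*(k - 5)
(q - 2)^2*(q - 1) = q^3 - 5*q^2 + 8*q - 4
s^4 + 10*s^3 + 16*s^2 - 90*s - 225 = (s - 3)*(s + 3)*(s + 5)^2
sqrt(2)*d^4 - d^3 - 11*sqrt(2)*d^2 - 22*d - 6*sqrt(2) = (d - 3*sqrt(2))*(d + sqrt(2))^2*(sqrt(2)*d + 1)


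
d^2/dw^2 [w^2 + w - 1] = 2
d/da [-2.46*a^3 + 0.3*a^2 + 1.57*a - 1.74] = -7.38*a^2 + 0.6*a + 1.57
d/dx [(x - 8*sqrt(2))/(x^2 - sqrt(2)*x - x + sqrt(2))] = (x^2 - sqrt(2)*x - x + (x - 8*sqrt(2))*(-2*x + 1 + sqrt(2)) + sqrt(2))/(x^2 - sqrt(2)*x - x + sqrt(2))^2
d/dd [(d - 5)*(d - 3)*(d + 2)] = 3*d^2 - 12*d - 1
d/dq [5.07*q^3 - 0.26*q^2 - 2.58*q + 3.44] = 15.21*q^2 - 0.52*q - 2.58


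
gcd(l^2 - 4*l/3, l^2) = l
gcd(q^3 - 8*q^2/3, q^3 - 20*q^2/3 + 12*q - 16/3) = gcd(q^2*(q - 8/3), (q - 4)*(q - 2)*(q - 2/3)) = 1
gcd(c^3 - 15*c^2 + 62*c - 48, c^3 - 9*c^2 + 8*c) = c^2 - 9*c + 8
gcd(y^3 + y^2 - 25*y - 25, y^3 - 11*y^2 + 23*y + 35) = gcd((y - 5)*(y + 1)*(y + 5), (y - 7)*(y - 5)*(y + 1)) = y^2 - 4*y - 5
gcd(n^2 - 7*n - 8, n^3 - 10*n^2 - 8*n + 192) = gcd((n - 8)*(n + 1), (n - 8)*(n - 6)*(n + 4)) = n - 8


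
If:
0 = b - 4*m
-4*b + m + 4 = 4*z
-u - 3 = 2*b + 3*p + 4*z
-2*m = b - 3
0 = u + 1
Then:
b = 2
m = 1/2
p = -5/6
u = -1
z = -7/8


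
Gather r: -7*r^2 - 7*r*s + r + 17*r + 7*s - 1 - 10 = -7*r^2 + r*(18 - 7*s) + 7*s - 11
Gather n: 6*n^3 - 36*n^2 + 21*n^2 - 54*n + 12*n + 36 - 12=6*n^3 - 15*n^2 - 42*n + 24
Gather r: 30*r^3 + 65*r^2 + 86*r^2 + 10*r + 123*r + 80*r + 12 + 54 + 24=30*r^3 + 151*r^2 + 213*r + 90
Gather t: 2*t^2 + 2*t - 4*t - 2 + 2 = 2*t^2 - 2*t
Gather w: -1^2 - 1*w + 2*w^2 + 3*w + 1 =2*w^2 + 2*w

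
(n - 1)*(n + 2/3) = n^2 - n/3 - 2/3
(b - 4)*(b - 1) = b^2 - 5*b + 4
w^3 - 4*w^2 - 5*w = w*(w - 5)*(w + 1)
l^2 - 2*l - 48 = (l - 8)*(l + 6)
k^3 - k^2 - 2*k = k*(k - 2)*(k + 1)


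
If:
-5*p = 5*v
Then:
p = -v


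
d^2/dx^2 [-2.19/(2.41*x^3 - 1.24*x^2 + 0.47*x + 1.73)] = ((31.6674*x - 5.4312)*(2.41*x^3 - 1.24*x^2 + 0.47*x + 1.73) - 2.19*(7.23*x^2 - 2.48*x + 0.47)*(14.46*x^2 - 4.96*x + 0.94))/(2.41*x^3 - 1.24*x^2 + 0.47*x + 1.73)^3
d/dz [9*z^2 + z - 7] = 18*z + 1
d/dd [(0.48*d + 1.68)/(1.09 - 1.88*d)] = (6.921408*d - 4.012944)/(1.88*d - 1.09)^3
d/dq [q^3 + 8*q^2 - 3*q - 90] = 3*q^2 + 16*q - 3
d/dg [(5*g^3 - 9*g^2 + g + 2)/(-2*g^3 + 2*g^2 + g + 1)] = (-8*g^4 + 14*g^3 + 16*g^2 - 26*g - 1)/(4*g^6 - 8*g^5 + 5*g^2 + 2*g + 1)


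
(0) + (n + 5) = n + 5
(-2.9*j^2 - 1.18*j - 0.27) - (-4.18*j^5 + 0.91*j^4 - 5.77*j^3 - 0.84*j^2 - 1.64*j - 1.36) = 4.18*j^5 - 0.91*j^4 + 5.77*j^3 - 2.06*j^2 + 0.46*j + 1.09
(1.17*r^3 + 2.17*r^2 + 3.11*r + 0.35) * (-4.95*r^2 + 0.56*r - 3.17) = -5.7915*r^5 - 10.0863*r^4 - 17.8882*r^3 - 6.8698*r^2 - 9.6627*r - 1.1095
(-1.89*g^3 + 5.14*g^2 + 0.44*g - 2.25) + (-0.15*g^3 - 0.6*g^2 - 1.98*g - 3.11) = -2.04*g^3 + 4.54*g^2 - 1.54*g - 5.36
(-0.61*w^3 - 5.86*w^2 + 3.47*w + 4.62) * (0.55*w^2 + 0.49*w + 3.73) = -0.3355*w^5 - 3.5219*w^4 - 3.2382*w^3 - 17.6165*w^2 + 15.2069*w + 17.2326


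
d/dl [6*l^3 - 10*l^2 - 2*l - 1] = 18*l^2 - 20*l - 2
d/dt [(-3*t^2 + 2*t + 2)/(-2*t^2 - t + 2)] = (7*t^2 - 4*t + 6)/(4*t^4 + 4*t^3 - 7*t^2 - 4*t + 4)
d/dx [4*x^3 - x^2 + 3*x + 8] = 12*x^2 - 2*x + 3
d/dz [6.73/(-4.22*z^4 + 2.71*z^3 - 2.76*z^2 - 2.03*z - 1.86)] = (113.6024*z^3 - 54.7149*z^2 + 37.1496*z + 13.6619)/(4.22*z^4 - 2.71*z^3 + 2.76*z^2 + 2.03*z + 1.86)^2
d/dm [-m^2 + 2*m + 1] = 2 - 2*m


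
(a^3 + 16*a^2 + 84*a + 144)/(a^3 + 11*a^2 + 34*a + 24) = (a + 6)/(a + 1)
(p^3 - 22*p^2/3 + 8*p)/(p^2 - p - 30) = p*(3*p - 4)/(3*(p + 5))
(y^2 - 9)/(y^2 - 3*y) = (y + 3)/y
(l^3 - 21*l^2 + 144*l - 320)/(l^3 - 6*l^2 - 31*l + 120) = (l^2 - 13*l + 40)/(l^2 + 2*l - 15)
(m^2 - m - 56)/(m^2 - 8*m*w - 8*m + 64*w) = (-m - 7)/(-m + 8*w)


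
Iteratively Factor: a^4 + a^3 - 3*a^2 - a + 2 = (a + 2)*(a^3 - a^2 - a + 1) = (a + 1)*(a + 2)*(a^2 - 2*a + 1) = (a - 1)*(a + 1)*(a + 2)*(a - 1)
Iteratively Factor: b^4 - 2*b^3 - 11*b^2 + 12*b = (b)*(b^3 - 2*b^2 - 11*b + 12) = b*(b + 3)*(b^2 - 5*b + 4) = b*(b - 4)*(b + 3)*(b - 1)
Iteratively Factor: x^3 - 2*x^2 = (x)*(x^2 - 2*x) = x*(x - 2)*(x)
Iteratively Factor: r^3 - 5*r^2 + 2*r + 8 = (r - 4)*(r^2 - r - 2) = (r - 4)*(r - 2)*(r + 1)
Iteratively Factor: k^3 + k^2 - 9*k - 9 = (k + 3)*(k^2 - 2*k - 3) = (k + 1)*(k + 3)*(k - 3)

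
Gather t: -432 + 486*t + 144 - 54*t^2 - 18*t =-54*t^2 + 468*t - 288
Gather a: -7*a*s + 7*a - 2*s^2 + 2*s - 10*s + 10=a*(7 - 7*s) - 2*s^2 - 8*s + 10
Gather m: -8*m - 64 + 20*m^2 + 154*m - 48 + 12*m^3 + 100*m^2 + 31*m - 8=12*m^3 + 120*m^2 + 177*m - 120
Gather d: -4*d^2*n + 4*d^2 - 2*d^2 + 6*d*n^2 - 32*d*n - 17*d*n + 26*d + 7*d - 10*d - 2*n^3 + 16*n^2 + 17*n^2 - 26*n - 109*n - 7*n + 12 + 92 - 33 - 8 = d^2*(2 - 4*n) + d*(6*n^2 - 49*n + 23) - 2*n^3 + 33*n^2 - 142*n + 63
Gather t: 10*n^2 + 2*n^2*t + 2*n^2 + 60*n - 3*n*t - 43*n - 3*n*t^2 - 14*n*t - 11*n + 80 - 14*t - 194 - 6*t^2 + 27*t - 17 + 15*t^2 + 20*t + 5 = 12*n^2 + 6*n + t^2*(9 - 3*n) + t*(2*n^2 - 17*n + 33) - 126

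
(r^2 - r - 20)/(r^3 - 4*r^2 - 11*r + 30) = (r + 4)/(r^2 + r - 6)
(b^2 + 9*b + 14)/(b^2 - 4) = (b + 7)/(b - 2)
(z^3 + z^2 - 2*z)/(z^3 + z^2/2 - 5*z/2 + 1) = 2*z/(2*z - 1)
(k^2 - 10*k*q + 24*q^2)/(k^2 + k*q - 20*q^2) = (k - 6*q)/(k + 5*q)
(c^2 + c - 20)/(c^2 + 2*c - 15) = (c - 4)/(c - 3)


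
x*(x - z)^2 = x^3 - 2*x^2*z + x*z^2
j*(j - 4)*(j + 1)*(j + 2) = j^4 - j^3 - 10*j^2 - 8*j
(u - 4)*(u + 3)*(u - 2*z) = u^3 - 2*u^2*z - u^2 + 2*u*z - 12*u + 24*z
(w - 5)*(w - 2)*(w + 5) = w^3 - 2*w^2 - 25*w + 50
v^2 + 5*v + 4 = (v + 1)*(v + 4)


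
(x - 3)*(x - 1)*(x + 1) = x^3 - 3*x^2 - x + 3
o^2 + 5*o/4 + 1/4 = (o + 1/4)*(o + 1)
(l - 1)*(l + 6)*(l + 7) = l^3 + 12*l^2 + 29*l - 42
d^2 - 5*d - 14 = (d - 7)*(d + 2)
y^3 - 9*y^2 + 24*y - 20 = (y - 5)*(y - 2)^2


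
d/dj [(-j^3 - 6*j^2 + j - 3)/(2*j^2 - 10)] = (-j^4 + 14*j^2 + 66*j - 5)/(2*(j^4 - 10*j^2 + 25))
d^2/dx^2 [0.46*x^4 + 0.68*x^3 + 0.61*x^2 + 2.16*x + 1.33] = 5.52*x^2 + 4.08*x + 1.22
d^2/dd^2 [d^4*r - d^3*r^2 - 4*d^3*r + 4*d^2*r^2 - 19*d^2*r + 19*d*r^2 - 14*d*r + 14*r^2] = 2*r*(6*d^2 - 3*d*r - 12*d + 4*r - 19)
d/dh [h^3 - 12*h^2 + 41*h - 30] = 3*h^2 - 24*h + 41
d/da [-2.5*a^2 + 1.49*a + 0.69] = 1.49 - 5.0*a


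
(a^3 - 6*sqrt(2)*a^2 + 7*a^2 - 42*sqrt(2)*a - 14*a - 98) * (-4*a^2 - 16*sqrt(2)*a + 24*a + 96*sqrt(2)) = -4*a^5 - 4*a^4 + 8*sqrt(2)*a^4 + 8*sqrt(2)*a^3 + 416*a^3 - 112*sqrt(2)*a^2 + 248*a^2 - 10416*a + 224*sqrt(2)*a - 9408*sqrt(2)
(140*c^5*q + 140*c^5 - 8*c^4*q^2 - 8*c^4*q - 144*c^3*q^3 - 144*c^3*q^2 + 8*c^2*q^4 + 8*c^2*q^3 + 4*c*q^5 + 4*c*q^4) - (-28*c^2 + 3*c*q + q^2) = 140*c^5*q + 140*c^5 - 8*c^4*q^2 - 8*c^4*q - 144*c^3*q^3 - 144*c^3*q^2 + 8*c^2*q^4 + 8*c^2*q^3 + 28*c^2 + 4*c*q^5 + 4*c*q^4 - 3*c*q - q^2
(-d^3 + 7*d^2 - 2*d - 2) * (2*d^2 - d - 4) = -2*d^5 + 15*d^4 - 7*d^3 - 30*d^2 + 10*d + 8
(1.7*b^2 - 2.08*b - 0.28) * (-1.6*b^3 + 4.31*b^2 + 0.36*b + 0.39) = -2.72*b^5 + 10.655*b^4 - 7.9048*b^3 - 1.2926*b^2 - 0.912*b - 0.1092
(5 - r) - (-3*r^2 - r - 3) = 3*r^2 + 8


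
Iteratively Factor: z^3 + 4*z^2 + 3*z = (z + 3)*(z^2 + z) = (z + 1)*(z + 3)*(z)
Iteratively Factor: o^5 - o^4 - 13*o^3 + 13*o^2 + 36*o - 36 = (o + 3)*(o^4 - 4*o^3 - o^2 + 16*o - 12) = (o - 3)*(o + 3)*(o^3 - o^2 - 4*o + 4) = (o - 3)*(o + 2)*(o + 3)*(o^2 - 3*o + 2) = (o - 3)*(o - 1)*(o + 2)*(o + 3)*(o - 2)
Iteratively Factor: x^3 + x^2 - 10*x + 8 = (x - 2)*(x^2 + 3*x - 4) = (x - 2)*(x + 4)*(x - 1)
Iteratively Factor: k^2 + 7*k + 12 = (k + 3)*(k + 4)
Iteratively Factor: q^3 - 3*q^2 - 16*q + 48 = (q - 3)*(q^2 - 16) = (q - 3)*(q + 4)*(q - 4)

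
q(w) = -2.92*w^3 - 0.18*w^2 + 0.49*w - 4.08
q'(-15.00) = -1965.11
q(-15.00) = 9803.07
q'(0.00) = 0.49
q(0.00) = -4.08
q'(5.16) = -234.61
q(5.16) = -407.52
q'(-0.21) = 0.18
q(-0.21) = -4.16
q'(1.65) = -23.95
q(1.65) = -16.88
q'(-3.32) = -94.87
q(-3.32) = 99.16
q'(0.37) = -0.84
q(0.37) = -4.07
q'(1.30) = -14.78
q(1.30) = -10.16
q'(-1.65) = -22.77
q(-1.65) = 7.74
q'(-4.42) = -169.06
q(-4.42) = 242.38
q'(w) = -8.76*w^2 - 0.36*w + 0.49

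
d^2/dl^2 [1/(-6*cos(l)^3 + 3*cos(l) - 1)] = 12*(-27*(1 - cos(2*l))^3 + 84*(1 - cos(2*l))^2 - cos(l) + 51*cos(2*l) - 9*cos(3*l) - 81)/(3*cos(l) + 3*cos(3*l) + 2)^3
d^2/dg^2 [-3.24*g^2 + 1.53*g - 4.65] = -6.48000000000000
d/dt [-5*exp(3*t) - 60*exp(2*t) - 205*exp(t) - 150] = (-15*exp(2*t) - 120*exp(t) - 205)*exp(t)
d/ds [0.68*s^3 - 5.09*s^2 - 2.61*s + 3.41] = 2.04*s^2 - 10.18*s - 2.61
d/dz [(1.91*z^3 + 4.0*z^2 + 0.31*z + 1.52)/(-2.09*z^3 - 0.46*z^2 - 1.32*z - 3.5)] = (7.4814*z^4 - 3.7466*z^3 - 15.662*z^2 - 26.6016*z + 0.9214)/(4.3681*z^6 + 1.9228*z^5 + 5.7292*z^4 + 15.8444*z^3 + 4.9624*z^2 + 9.24*z + 12.25)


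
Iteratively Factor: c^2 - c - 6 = (c - 3)*(c + 2)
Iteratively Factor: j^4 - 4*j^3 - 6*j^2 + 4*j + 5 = (j + 1)*(j^3 - 5*j^2 - j + 5) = (j - 5)*(j + 1)*(j^2 - 1) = (j - 5)*(j + 1)^2*(j - 1)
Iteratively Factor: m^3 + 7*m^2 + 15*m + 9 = (m + 3)*(m^2 + 4*m + 3) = (m + 1)*(m + 3)*(m + 3)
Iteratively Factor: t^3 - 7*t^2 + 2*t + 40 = (t + 2)*(t^2 - 9*t + 20) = (t - 4)*(t + 2)*(t - 5)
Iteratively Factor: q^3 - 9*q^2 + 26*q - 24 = (q - 3)*(q^2 - 6*q + 8) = (q - 4)*(q - 3)*(q - 2)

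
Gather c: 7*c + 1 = 7*c + 1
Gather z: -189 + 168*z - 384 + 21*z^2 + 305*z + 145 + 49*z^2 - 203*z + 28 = 70*z^2 + 270*z - 400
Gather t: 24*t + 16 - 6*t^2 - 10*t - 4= -6*t^2 + 14*t + 12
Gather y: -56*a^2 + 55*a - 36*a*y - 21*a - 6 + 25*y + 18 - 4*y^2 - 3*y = -56*a^2 + 34*a - 4*y^2 + y*(22 - 36*a) + 12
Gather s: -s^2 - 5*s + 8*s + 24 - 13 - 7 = -s^2 + 3*s + 4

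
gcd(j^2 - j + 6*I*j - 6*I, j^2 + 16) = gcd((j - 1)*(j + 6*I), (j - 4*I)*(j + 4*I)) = 1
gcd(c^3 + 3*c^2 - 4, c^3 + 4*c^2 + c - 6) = c^2 + c - 2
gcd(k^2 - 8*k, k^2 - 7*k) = k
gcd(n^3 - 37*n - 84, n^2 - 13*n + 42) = n - 7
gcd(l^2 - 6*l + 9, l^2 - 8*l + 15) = l - 3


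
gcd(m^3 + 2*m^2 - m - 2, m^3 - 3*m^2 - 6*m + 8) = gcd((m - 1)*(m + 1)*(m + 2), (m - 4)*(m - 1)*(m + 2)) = m^2 + m - 2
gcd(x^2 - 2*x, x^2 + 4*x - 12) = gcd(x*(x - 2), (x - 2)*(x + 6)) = x - 2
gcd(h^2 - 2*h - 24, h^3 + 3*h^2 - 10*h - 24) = h + 4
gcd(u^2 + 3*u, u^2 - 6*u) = u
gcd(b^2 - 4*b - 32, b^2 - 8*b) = b - 8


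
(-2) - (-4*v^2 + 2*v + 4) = 4*v^2 - 2*v - 6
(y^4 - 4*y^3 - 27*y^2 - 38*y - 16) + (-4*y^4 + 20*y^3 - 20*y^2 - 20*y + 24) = -3*y^4 + 16*y^3 - 47*y^2 - 58*y + 8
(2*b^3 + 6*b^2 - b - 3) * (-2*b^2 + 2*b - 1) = -4*b^5 - 8*b^4 + 12*b^3 - 2*b^2 - 5*b + 3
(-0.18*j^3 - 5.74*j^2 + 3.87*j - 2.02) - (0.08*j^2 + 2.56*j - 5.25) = -0.18*j^3 - 5.82*j^2 + 1.31*j + 3.23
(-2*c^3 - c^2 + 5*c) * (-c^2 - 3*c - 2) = 2*c^5 + 7*c^4 + 2*c^3 - 13*c^2 - 10*c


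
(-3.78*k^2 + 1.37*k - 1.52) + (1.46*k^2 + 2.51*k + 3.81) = -2.32*k^2 + 3.88*k + 2.29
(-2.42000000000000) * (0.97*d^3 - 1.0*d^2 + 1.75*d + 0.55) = -2.3474*d^3 + 2.42*d^2 - 4.235*d - 1.331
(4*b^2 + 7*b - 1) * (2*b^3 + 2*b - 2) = 8*b^5 + 14*b^4 + 6*b^3 + 6*b^2 - 16*b + 2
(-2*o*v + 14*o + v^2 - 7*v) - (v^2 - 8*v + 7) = -2*o*v + 14*o + v - 7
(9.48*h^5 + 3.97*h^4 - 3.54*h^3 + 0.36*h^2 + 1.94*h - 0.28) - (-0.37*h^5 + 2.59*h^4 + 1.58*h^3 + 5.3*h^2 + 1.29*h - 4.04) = 9.85*h^5 + 1.38*h^4 - 5.12*h^3 - 4.94*h^2 + 0.65*h + 3.76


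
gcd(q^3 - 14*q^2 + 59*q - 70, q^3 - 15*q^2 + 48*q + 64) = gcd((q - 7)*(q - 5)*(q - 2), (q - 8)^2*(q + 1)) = 1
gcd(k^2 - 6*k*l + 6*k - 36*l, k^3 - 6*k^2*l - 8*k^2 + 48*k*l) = k - 6*l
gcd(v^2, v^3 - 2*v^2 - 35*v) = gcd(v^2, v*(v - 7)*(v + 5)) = v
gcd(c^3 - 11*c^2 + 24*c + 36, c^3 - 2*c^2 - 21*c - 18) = c^2 - 5*c - 6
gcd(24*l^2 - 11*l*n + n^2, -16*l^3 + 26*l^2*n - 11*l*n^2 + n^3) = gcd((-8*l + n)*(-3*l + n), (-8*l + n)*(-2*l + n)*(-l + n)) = 8*l - n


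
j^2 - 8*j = j*(j - 8)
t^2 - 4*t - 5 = (t - 5)*(t + 1)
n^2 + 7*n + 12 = (n + 3)*(n + 4)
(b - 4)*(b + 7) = b^2 + 3*b - 28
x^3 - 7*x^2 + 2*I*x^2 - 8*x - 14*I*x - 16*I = (x - 8)*(x + 1)*(x + 2*I)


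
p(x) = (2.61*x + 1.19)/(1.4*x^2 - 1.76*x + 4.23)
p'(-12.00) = -0.01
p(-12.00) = -0.13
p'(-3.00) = -0.02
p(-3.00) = -0.30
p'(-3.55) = -0.03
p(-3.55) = -0.29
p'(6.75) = -0.06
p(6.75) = 0.34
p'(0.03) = 0.75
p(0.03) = 0.30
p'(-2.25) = 0.01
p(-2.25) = -0.31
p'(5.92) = -0.07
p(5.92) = 0.39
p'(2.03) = -0.21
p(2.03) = 1.01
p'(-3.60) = -0.03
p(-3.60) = -0.29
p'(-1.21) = 0.17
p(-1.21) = -0.23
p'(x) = (1.76 - 2.8*x)*(2.61*x + 1.19)/(1.4*x^2 - 1.76*x + 4.23)^2 + 2.61/(1.4*x^2 - 1.76*x + 4.23)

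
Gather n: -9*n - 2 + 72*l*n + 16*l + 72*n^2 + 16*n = 16*l + 72*n^2 + n*(72*l + 7) - 2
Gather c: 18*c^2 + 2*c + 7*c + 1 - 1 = 18*c^2 + 9*c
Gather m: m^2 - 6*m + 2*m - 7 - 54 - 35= m^2 - 4*m - 96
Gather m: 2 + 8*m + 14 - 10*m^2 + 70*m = -10*m^2 + 78*m + 16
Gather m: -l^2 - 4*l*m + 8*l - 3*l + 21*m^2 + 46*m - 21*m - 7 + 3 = -l^2 + 5*l + 21*m^2 + m*(25 - 4*l) - 4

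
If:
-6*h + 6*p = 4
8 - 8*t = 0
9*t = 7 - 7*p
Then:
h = -20/21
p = -2/7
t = 1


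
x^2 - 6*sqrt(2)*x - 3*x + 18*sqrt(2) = (x - 3)*(x - 6*sqrt(2))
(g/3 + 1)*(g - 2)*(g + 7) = g^3/3 + 8*g^2/3 + g/3 - 14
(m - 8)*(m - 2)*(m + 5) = m^3 - 5*m^2 - 34*m + 80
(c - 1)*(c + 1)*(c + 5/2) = c^3 + 5*c^2/2 - c - 5/2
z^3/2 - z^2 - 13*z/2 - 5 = (z/2 + 1)*(z - 5)*(z + 1)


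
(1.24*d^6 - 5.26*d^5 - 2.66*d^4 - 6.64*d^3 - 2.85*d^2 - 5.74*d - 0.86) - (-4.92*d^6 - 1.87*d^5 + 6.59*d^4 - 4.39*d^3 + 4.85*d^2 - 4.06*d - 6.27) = 6.16*d^6 - 3.39*d^5 - 9.25*d^4 - 2.25*d^3 - 7.7*d^2 - 1.68*d + 5.41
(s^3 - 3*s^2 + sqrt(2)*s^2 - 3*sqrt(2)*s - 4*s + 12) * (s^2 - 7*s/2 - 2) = s^5 - 13*s^4/2 + sqrt(2)*s^4 - 13*sqrt(2)*s^3/2 + 9*s^3/2 + 17*sqrt(2)*s^2/2 + 32*s^2 - 34*s + 6*sqrt(2)*s - 24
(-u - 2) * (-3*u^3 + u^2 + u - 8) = 3*u^4 + 5*u^3 - 3*u^2 + 6*u + 16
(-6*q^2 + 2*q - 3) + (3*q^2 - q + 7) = -3*q^2 + q + 4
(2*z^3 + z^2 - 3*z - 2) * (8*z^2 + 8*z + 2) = 16*z^5 + 24*z^4 - 12*z^3 - 38*z^2 - 22*z - 4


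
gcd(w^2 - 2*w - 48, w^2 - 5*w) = 1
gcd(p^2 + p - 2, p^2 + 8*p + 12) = p + 2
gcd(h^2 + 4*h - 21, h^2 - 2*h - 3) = h - 3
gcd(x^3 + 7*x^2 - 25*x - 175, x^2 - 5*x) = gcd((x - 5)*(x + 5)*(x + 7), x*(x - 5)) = x - 5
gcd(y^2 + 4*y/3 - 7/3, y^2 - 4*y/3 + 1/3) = y - 1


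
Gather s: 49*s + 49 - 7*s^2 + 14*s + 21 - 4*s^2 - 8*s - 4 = -11*s^2 + 55*s + 66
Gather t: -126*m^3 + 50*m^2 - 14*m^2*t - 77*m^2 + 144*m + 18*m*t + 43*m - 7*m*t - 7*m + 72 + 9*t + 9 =-126*m^3 - 27*m^2 + 180*m + t*(-14*m^2 + 11*m + 9) + 81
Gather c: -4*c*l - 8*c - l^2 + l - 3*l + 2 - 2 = c*(-4*l - 8) - l^2 - 2*l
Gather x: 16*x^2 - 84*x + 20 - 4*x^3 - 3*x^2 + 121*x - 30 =-4*x^3 + 13*x^2 + 37*x - 10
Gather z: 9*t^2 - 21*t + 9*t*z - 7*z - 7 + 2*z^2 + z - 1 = 9*t^2 - 21*t + 2*z^2 + z*(9*t - 6) - 8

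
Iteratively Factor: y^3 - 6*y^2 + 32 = (y + 2)*(y^2 - 8*y + 16) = (y - 4)*(y + 2)*(y - 4)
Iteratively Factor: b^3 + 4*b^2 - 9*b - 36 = (b + 3)*(b^2 + b - 12) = (b - 3)*(b + 3)*(b + 4)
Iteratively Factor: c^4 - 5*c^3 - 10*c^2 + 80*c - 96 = (c - 4)*(c^3 - c^2 - 14*c + 24) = (c - 4)*(c + 4)*(c^2 - 5*c + 6) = (c - 4)*(c - 3)*(c + 4)*(c - 2)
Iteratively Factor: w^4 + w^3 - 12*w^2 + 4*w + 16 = (w - 2)*(w^3 + 3*w^2 - 6*w - 8) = (w - 2)*(w + 4)*(w^2 - w - 2) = (w - 2)*(w + 1)*(w + 4)*(w - 2)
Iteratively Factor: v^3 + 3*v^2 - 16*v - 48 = (v + 3)*(v^2 - 16) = (v - 4)*(v + 3)*(v + 4)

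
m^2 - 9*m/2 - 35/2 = (m - 7)*(m + 5/2)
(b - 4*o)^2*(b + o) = b^3 - 7*b^2*o + 8*b*o^2 + 16*o^3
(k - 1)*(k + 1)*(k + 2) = k^3 + 2*k^2 - k - 2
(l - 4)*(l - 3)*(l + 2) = l^3 - 5*l^2 - 2*l + 24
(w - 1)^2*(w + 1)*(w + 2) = w^4 + w^3 - 3*w^2 - w + 2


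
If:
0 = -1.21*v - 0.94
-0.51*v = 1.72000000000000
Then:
No Solution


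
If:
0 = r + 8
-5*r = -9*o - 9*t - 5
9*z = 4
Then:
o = -t - 5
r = -8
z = 4/9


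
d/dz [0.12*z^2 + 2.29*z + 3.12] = 0.24*z + 2.29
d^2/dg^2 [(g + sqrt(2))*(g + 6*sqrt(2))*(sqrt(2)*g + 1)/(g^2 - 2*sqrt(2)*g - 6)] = 126*(sqrt(2)*g^3 + 6*g^2 + 6*sqrt(2)*g + 4)/(g^6 - 6*sqrt(2)*g^5 + 6*g^4 + 56*sqrt(2)*g^3 - 36*g^2 - 216*sqrt(2)*g - 216)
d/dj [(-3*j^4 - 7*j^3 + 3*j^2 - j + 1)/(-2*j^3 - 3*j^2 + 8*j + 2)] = (6*j^6 + 18*j^5 - 45*j^4 - 140*j^3 - 15*j^2 + 18*j - 10)/(4*j^6 + 12*j^5 - 23*j^4 - 56*j^3 + 52*j^2 + 32*j + 4)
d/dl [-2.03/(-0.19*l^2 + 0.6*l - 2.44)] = (1.218 - 0.7714*l)/(0.19*l^2 - 0.6*l + 2.44)^2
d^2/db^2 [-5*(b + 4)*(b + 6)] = -10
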